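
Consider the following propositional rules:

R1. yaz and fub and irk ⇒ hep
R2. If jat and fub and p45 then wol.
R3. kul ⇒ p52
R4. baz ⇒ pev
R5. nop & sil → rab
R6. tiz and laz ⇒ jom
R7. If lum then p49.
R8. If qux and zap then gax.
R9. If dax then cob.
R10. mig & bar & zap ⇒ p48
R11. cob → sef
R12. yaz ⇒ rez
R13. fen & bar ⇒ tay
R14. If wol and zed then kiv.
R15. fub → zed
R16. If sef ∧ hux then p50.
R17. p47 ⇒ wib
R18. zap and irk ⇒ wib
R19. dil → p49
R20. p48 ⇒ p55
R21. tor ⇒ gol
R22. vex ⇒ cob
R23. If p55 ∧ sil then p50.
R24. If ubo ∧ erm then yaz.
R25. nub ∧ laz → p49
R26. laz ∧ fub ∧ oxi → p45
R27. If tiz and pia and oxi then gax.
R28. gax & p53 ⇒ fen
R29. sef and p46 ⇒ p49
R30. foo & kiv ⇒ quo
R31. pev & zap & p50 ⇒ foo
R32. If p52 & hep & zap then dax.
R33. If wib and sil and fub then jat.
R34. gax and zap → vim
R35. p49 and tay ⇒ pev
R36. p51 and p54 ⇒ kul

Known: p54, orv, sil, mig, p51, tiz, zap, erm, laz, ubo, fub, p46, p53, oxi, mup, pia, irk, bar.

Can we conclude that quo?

p48  (by R10: mig, bar, zap)
zed  (by R15: fub)
wib  (by R18: zap, irk)
p55  (by R20: p48)
p50  (by R23: p55, sil)
yaz  (by R24: ubo, erm)
p45  (by R26: laz, fub, oxi)
gax  (by R27: tiz, pia, oxi)
fen  (by R28: gax, p53)
jat  (by R33: wib, sil, fub)
kul  (by R36: p51, p54)
hep  (by R1: yaz, fub, irk)
wol  (by R2: jat, fub, p45)
p52  (by R3: kul)
tay  (by R13: fen, bar)
kiv  (by R14: wol, zed)
dax  (by R32: p52, hep, zap)
cob  (by R9: dax)
sef  (by R11: cob)
p49  (by R29: sef, p46)
pev  (by R35: p49, tay)
foo  (by R31: pev, zap, p50)
quo  (by R30: foo, kiv)

Yes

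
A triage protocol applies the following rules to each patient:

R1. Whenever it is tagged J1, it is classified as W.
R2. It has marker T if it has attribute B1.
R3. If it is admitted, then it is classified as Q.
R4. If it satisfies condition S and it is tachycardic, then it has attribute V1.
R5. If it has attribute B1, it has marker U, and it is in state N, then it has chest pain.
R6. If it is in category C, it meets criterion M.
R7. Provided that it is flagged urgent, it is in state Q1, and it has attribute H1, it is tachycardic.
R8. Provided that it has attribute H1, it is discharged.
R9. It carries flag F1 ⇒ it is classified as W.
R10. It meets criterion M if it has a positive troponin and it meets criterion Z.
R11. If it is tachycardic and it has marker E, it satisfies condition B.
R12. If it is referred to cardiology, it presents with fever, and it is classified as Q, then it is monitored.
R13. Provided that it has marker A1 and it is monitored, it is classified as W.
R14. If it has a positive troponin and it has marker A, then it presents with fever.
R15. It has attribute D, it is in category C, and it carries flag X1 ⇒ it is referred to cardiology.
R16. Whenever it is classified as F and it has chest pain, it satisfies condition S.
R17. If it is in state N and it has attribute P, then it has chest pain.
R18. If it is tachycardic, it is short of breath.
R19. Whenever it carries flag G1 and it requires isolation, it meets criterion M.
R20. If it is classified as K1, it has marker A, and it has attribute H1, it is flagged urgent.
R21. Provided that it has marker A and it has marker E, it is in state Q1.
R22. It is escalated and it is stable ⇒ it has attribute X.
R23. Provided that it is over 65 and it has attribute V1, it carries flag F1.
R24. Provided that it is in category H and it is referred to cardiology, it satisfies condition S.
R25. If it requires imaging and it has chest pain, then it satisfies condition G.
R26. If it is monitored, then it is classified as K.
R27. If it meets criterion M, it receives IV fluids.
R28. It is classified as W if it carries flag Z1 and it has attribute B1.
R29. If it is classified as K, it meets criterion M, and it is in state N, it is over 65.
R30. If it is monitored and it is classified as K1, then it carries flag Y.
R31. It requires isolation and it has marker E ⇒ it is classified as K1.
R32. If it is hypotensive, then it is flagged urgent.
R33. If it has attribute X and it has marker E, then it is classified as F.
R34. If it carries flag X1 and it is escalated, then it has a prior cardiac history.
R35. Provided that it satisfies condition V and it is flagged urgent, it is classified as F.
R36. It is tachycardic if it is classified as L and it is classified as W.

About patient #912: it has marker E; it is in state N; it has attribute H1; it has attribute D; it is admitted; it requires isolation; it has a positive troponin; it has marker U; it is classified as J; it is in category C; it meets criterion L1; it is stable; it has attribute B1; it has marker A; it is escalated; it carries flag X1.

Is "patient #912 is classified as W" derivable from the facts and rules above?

Yes

By R3 (it is admitted): it is classified as Q.
By R5 (it has attribute B1, it has marker U, it is in state N): it has chest pain.
By R6 (it is in category C): it meets criterion M.
By R14 (it has a positive troponin, it has marker A): it presents with fever.
By R15 (it has attribute D, it is in category C, it carries flag X1): it is referred to cardiology.
By R21 (it has marker A, it has marker E): it is in state Q1.
By R22 (it is escalated, it is stable): it has attribute X.
By R31 (it requires isolation, it has marker E): it is classified as K1.
By R33 (it has attribute X, it has marker E): it is classified as F.
By R12 (it is referred to cardiology, it presents with fever, it is classified as Q): it is monitored.
By R16 (it is classified as F, it has chest pain): it satisfies condition S.
By R20 (it is classified as K1, it has marker A, it has attribute H1): it is flagged urgent.
By R26 (it is monitored): it is classified as K.
By R29 (it is classified as K, it meets criterion M, it is in state N): it is over 65.
By R7 (it is flagged urgent, it is in state Q1, it has attribute H1): it is tachycardic.
By R4 (it satisfies condition S, it is tachycardic): it has attribute V1.
By R23 (it is over 65, it has attribute V1): it carries flag F1.
By R9 (it carries flag F1): it is classified as W.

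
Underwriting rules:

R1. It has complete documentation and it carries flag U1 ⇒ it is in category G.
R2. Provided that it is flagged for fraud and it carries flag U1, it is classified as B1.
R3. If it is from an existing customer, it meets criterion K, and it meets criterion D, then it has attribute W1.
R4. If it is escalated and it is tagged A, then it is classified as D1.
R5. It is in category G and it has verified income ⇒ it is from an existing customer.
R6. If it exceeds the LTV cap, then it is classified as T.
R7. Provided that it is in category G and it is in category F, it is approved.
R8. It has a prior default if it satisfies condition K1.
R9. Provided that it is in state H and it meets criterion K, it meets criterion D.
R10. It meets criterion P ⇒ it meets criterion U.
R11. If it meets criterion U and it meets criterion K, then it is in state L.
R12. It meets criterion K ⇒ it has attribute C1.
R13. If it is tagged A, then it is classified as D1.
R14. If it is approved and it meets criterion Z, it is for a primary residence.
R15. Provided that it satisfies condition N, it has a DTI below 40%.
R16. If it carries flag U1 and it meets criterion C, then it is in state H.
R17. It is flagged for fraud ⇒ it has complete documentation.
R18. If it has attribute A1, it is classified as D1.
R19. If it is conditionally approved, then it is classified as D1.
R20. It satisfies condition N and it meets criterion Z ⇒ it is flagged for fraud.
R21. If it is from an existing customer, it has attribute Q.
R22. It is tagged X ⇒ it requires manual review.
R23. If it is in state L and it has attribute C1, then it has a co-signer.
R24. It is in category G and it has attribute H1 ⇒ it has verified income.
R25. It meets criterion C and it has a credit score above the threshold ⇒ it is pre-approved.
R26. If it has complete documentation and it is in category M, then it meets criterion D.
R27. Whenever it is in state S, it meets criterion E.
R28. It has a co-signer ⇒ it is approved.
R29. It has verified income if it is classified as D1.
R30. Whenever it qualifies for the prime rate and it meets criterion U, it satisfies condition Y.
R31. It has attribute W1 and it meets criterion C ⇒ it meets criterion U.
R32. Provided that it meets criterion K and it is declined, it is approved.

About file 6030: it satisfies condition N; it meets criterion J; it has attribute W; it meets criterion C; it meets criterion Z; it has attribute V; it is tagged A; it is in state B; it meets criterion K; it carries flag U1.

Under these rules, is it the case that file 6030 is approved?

Yes

By R12 (it meets criterion K): it has attribute C1.
By R13 (it is tagged A): it is classified as D1.
By R16 (it carries flag U1, it meets criterion C): it is in state H.
By R20 (it satisfies condition N, it meets criterion Z): it is flagged for fraud.
By R29 (it is classified as D1): it has verified income.
By R9 (it is in state H, it meets criterion K): it meets criterion D.
By R17 (it is flagged for fraud): it has complete documentation.
By R1 (it has complete documentation, it carries flag U1): it is in category G.
By R5 (it is in category G, it has verified income): it is from an existing customer.
By R3 (it is from an existing customer, it meets criterion K, it meets criterion D): it has attribute W1.
By R31 (it has attribute W1, it meets criterion C): it meets criterion U.
By R11 (it meets criterion U, it meets criterion K): it is in state L.
By R23 (it is in state L, it has attribute C1): it has a co-signer.
By R28 (it has a co-signer): it is approved.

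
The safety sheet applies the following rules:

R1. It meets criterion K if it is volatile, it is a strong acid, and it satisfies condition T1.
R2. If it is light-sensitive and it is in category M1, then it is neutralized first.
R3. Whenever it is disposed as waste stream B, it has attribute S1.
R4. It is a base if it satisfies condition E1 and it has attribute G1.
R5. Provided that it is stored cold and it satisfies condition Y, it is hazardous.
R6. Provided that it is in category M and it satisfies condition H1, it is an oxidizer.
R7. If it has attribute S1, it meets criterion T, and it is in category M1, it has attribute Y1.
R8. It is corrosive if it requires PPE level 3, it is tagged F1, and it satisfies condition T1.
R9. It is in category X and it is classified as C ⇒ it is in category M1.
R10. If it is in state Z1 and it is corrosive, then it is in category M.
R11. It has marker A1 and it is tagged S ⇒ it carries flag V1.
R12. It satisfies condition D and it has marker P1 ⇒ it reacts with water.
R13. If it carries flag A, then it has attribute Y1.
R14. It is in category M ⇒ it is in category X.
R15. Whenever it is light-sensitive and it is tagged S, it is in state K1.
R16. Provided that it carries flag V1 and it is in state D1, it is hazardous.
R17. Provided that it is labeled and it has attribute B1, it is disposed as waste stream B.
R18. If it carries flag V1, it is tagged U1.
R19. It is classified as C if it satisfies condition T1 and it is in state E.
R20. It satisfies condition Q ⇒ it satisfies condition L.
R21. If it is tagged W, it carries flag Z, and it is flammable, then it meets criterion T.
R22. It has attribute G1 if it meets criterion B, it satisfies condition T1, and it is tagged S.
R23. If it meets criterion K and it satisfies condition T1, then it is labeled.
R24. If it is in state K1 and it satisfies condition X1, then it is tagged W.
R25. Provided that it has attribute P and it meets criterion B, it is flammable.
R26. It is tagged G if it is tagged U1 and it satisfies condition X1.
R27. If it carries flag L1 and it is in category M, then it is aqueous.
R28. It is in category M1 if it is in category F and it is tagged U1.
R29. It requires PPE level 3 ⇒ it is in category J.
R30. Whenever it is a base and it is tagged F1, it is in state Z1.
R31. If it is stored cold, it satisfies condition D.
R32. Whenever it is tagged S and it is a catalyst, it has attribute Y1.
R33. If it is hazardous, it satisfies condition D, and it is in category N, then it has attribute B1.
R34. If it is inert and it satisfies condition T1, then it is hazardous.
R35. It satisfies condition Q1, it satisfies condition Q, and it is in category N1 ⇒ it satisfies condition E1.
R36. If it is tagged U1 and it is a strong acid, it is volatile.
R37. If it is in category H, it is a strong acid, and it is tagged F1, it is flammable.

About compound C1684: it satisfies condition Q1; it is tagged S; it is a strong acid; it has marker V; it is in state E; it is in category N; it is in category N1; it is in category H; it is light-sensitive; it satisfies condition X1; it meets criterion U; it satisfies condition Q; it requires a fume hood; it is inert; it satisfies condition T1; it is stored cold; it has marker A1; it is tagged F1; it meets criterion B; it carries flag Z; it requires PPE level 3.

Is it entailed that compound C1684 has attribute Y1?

By R8 (it requires PPE level 3, it is tagged F1, it satisfies condition T1): it is corrosive.
By R11 (it has marker A1, it is tagged S): it carries flag V1.
By R15 (it is light-sensitive, it is tagged S): it is in state K1.
By R18 (it carries flag V1): it is tagged U1.
By R19 (it satisfies condition T1, it is in state E): it is classified as C.
By R22 (it meets criterion B, it satisfies condition T1, it is tagged S): it has attribute G1.
By R24 (it is in state K1, it satisfies condition X1): it is tagged W.
By R31 (it is stored cold): it satisfies condition D.
By R34 (it is inert, it satisfies condition T1): it is hazardous.
By R35 (it satisfies condition Q1, it satisfies condition Q, it is in category N1): it satisfies condition E1.
By R36 (it is tagged U1, it is a strong acid): it is volatile.
By R37 (it is in category H, it is a strong acid, it is tagged F1): it is flammable.
By R1 (it is volatile, it is a strong acid, it satisfies condition T1): it meets criterion K.
By R4 (it satisfies condition E1, it has attribute G1): it is a base.
By R21 (it is tagged W, it carries flag Z, it is flammable): it meets criterion T.
By R23 (it meets criterion K, it satisfies condition T1): it is labeled.
By R30 (it is a base, it is tagged F1): it is in state Z1.
By R33 (it is hazardous, it satisfies condition D, it is in category N): it has attribute B1.
By R10 (it is in state Z1, it is corrosive): it is in category M.
By R14 (it is in category M): it is in category X.
By R17 (it is labeled, it has attribute B1): it is disposed as waste stream B.
By R3 (it is disposed as waste stream B): it has attribute S1.
By R9 (it is in category X, it is classified as C): it is in category M1.
By R7 (it has attribute S1, it meets criterion T, it is in category M1): it has attribute Y1.

Yes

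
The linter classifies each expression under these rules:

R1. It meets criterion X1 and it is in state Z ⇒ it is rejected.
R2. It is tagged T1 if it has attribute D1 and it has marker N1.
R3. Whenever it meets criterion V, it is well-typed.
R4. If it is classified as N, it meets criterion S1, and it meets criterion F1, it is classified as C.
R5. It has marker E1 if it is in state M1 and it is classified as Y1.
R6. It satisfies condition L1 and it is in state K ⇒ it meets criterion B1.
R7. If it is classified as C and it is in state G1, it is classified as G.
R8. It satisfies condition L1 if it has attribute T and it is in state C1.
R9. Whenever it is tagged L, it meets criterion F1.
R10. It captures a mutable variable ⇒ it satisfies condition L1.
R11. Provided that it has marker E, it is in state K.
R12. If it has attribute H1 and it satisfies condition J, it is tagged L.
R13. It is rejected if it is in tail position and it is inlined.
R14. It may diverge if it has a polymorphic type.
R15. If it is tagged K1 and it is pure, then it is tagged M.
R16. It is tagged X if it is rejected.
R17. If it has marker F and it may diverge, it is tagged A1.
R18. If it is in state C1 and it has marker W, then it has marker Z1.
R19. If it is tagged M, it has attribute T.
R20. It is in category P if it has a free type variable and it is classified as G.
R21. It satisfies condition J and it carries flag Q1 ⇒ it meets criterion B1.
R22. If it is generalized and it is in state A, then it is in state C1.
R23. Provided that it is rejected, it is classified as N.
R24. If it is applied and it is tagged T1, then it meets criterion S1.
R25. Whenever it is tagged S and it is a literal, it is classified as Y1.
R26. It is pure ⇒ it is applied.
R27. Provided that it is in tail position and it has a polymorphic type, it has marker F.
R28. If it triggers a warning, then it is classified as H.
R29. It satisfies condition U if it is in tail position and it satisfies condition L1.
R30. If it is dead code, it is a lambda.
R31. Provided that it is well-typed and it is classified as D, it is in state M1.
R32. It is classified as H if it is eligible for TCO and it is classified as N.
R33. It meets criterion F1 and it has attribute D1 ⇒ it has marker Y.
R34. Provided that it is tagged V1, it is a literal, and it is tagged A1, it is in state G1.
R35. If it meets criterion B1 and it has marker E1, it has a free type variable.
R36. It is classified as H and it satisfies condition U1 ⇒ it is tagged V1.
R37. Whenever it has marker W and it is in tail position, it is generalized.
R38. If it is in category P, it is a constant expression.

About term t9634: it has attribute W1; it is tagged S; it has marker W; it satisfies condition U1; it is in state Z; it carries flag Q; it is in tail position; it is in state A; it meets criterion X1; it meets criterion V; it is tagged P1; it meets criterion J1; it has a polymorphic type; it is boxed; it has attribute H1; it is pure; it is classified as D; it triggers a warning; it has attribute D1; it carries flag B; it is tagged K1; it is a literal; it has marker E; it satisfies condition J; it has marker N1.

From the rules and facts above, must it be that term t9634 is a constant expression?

Yes

By R1 (it meets criterion X1, it is in state Z): it is rejected.
By R2 (it has attribute D1, it has marker N1): it is tagged T1.
By R3 (it meets criterion V): it is well-typed.
By R11 (it has marker E): it is in state K.
By R12 (it has attribute H1, it satisfies condition J): it is tagged L.
By R14 (it has a polymorphic type): it may diverge.
By R15 (it is tagged K1, it is pure): it is tagged M.
By R19 (it is tagged M): it has attribute T.
By R23 (it is rejected): it is classified as N.
By R25 (it is tagged S, it is a literal): it is classified as Y1.
By R26 (it is pure): it is applied.
By R27 (it is in tail position, it has a polymorphic type): it has marker F.
By R28 (it triggers a warning): it is classified as H.
By R31 (it is well-typed, it is classified as D): it is in state M1.
By R36 (it is classified as H, it satisfies condition U1): it is tagged V1.
By R37 (it has marker W, it is in tail position): it is generalized.
By R5 (it is in state M1, it is classified as Y1): it has marker E1.
By R9 (it is tagged L): it meets criterion F1.
By R17 (it has marker F, it may diverge): it is tagged A1.
By R22 (it is generalized, it is in state A): it is in state C1.
By R24 (it is applied, it is tagged T1): it meets criterion S1.
By R34 (it is tagged V1, it is a literal, it is tagged A1): it is in state G1.
By R4 (it is classified as N, it meets criterion S1, it meets criterion F1): it is classified as C.
By R7 (it is classified as C, it is in state G1): it is classified as G.
By R8 (it has attribute T, it is in state C1): it satisfies condition L1.
By R6 (it satisfies condition L1, it is in state K): it meets criterion B1.
By R35 (it meets criterion B1, it has marker E1): it has a free type variable.
By R20 (it has a free type variable, it is classified as G): it is in category P.
By R38 (it is in category P): it is a constant expression.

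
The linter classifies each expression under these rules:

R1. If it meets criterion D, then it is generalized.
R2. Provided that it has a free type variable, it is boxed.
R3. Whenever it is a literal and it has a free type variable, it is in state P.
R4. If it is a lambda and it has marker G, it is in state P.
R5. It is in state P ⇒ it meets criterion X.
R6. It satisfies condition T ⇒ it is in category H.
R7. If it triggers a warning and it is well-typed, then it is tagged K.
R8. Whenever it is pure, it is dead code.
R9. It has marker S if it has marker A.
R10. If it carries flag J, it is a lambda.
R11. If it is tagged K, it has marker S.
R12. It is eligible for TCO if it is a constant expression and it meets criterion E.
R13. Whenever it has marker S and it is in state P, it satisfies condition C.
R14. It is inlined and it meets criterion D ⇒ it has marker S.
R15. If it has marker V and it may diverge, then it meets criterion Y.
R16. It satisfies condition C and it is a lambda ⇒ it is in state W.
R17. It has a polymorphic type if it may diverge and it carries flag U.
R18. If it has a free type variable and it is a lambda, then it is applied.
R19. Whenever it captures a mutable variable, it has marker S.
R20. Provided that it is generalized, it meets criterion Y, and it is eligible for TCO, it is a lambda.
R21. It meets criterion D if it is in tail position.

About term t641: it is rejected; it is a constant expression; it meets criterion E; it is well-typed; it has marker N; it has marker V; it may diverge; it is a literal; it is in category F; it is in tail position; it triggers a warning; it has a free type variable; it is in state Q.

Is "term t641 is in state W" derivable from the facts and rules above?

By R3 (it is a literal, it has a free type variable): it is in state P.
By R7 (it triggers a warning, it is well-typed): it is tagged K.
By R11 (it is tagged K): it has marker S.
By R12 (it is a constant expression, it meets criterion E): it is eligible for TCO.
By R13 (it has marker S, it is in state P): it satisfies condition C.
By R15 (it has marker V, it may diverge): it meets criterion Y.
By R21 (it is in tail position): it meets criterion D.
By R1 (it meets criterion D): it is generalized.
By R20 (it is generalized, it meets criterion Y, it is eligible for TCO): it is a lambda.
By R16 (it satisfies condition C, it is a lambda): it is in state W.

Yes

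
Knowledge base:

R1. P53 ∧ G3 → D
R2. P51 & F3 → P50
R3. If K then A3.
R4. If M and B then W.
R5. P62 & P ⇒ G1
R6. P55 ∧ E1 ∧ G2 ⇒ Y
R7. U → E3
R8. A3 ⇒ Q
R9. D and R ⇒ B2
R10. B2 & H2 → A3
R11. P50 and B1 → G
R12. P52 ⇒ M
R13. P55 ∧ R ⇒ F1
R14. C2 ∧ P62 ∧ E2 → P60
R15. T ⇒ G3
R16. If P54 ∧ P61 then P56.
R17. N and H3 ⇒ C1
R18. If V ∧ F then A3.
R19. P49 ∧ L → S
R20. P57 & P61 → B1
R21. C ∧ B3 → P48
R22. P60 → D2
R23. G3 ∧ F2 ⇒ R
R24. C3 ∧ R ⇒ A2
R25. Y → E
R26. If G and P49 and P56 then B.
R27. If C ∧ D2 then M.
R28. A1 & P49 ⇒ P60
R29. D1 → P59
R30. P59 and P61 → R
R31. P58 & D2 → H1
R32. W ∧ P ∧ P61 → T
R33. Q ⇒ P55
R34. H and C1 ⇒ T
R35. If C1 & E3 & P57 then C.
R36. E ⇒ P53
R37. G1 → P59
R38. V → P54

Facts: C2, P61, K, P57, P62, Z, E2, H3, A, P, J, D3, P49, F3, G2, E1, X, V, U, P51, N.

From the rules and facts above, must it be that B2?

Yes

P50  (by R2: P51, F3)
A3  (by R3: K)
G1  (by R5: P62, P)
E3  (by R7: U)
Q  (by R8: A3)
P60  (by R14: C2, P62, E2)
C1  (by R17: N, H3)
B1  (by R20: P57, P61)
D2  (by R22: P60)
P55  (by R33: Q)
C  (by R35: C1, E3, P57)
P59  (by R37: G1)
P54  (by R38: V)
Y  (by R6: P55, E1, G2)
G  (by R11: P50, B1)
P56  (by R16: P54, P61)
E  (by R25: Y)
B  (by R26: G, P49, P56)
M  (by R27: C, D2)
R  (by R30: P59, P61)
P53  (by R36: E)
W  (by R4: M, B)
T  (by R32: W, P, P61)
G3  (by R15: T)
D  (by R1: P53, G3)
B2  (by R9: D, R)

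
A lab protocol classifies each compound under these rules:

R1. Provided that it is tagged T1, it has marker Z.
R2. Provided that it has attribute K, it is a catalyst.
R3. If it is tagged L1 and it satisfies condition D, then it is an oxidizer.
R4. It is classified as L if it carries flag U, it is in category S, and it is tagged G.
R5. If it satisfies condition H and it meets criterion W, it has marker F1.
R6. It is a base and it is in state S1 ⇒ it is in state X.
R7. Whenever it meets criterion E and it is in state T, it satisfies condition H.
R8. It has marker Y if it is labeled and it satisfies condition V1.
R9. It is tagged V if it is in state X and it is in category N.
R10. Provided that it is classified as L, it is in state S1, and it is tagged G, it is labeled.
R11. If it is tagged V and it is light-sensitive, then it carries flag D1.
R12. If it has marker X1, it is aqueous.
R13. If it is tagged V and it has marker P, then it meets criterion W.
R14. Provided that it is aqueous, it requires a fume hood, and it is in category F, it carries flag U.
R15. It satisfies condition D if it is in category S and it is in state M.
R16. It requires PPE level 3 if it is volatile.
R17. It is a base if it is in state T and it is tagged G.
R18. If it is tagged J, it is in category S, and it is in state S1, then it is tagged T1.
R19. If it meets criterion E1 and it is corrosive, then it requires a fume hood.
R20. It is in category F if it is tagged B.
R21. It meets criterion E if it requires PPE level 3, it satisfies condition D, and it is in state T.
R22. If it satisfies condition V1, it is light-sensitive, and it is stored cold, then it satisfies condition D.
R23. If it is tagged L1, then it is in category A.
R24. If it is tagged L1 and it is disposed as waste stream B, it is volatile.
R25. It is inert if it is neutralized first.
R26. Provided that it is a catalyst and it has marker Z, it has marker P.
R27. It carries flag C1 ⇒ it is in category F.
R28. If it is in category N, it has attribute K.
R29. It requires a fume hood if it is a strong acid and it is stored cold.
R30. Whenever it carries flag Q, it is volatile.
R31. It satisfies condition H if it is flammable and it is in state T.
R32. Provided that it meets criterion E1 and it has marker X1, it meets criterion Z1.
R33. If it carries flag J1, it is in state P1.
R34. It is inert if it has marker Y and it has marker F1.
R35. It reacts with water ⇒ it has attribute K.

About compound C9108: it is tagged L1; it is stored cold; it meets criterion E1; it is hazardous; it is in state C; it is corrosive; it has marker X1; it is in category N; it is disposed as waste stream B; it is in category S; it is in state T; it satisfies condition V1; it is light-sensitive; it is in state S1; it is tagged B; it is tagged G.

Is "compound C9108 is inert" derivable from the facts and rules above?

No

Forward chaining from the given facts derives: is aqueous, is a base, requires a fume hood, is in category F, satisfies condition D, is in category A, is volatile, has attribute K, meets criterion Z1, is a catalyst, is an oxidizer, is in state X, is tagged V, carries flag D1, carries flag U, requires PPE level 3, meets criterion E, is classified as L, satisfies condition H, is labeled, has marker Y.
Rules concluding "it is inert": R25 needs "it is neutralized first"; R34 needs "it has marker F1" — none of these are established.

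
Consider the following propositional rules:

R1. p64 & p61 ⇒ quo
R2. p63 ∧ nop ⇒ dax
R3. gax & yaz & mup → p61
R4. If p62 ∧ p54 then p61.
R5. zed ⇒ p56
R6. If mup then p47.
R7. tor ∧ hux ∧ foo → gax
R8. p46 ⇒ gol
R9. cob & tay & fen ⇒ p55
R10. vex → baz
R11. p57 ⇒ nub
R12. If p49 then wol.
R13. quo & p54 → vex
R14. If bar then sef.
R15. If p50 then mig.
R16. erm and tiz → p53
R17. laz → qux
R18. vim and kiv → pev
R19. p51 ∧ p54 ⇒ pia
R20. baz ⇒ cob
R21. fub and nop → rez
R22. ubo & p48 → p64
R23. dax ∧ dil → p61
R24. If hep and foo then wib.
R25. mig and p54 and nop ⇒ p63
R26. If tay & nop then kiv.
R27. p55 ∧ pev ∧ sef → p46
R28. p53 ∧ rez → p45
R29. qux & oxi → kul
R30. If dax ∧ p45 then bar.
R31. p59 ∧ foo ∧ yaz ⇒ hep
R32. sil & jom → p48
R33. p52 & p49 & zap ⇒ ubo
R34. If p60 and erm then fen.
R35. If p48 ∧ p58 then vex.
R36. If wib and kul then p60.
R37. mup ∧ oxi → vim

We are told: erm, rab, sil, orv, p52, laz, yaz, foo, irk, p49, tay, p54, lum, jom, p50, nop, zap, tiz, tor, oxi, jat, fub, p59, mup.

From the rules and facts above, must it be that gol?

Forward chaining from the given facts derives: p47, wol, mig, p53, qux, rez, p63, kiv, p45, kul, hep, p48, ubo, vim, dax, pev, p64, wib, bar, p60, sef, fen.
The only rule concluding gol is R8, which needs p46; that is never established.

No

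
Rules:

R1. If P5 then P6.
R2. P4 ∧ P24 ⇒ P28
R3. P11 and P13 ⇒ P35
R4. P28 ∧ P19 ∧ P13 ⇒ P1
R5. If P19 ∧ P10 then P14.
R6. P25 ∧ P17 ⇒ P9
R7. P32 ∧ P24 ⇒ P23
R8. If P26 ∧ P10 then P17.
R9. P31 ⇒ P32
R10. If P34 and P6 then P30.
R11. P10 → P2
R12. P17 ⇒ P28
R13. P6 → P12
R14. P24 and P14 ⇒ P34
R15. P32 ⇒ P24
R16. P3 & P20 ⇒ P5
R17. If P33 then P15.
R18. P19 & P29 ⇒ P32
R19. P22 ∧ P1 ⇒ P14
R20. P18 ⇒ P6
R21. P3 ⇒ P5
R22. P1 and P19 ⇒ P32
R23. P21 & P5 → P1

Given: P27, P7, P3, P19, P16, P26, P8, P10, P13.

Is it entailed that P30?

P14  (by R5: P19, P10)
P17  (by R8: P26, P10)
P28  (by R12: P17)
P5  (by R21: P3)
P6  (by R1: P5)
P1  (by R4: P28, P19, P13)
P32  (by R22: P1, P19)
P24  (by R15: P32)
P34  (by R14: P24, P14)
P30  (by R10: P34, P6)

Yes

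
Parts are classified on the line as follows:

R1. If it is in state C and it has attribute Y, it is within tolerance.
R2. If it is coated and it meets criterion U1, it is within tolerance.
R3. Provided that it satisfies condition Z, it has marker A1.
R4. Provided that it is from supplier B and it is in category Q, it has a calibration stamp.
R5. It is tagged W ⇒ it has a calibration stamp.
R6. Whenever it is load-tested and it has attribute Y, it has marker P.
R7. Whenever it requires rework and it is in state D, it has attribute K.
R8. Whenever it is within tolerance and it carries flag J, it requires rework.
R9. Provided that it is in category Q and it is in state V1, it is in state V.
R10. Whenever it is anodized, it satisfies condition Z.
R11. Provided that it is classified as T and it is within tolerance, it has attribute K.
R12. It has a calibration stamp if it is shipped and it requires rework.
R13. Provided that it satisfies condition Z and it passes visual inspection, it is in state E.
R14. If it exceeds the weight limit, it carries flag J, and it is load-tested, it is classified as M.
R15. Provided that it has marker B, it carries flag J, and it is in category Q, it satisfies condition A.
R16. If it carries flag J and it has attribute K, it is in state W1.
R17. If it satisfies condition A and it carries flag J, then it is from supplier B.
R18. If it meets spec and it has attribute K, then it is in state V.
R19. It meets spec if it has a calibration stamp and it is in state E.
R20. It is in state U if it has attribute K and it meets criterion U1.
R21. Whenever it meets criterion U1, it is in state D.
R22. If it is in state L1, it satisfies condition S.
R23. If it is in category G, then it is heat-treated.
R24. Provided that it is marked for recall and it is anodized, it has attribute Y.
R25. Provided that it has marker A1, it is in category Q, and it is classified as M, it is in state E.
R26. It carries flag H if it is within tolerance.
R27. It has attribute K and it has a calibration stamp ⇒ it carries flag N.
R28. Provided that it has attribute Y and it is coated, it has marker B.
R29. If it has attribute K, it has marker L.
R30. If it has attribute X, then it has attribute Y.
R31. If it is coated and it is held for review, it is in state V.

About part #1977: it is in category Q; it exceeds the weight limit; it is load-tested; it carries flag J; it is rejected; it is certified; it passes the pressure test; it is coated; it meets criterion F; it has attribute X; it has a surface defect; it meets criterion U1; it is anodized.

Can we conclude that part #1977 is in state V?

By R2 (it is coated, it meets criterion U1): it is within tolerance.
By R8 (it is within tolerance, it carries flag J): it requires rework.
By R10 (it is anodized): it satisfies condition Z.
By R14 (it exceeds the weight limit, it carries flag J, it is load-tested): it is classified as M.
By R21 (it meets criterion U1): it is in state D.
By R30 (it has attribute X): it has attribute Y.
By R3 (it satisfies condition Z): it has marker A1.
By R7 (it requires rework, it is in state D): it has attribute K.
By R25 (it has marker A1, it is in category Q, it is classified as M): it is in state E.
By R28 (it has attribute Y, it is coated): it has marker B.
By R15 (it has marker B, it carries flag J, it is in category Q): it satisfies condition A.
By R17 (it satisfies condition A, it carries flag J): it is from supplier B.
By R4 (it is from supplier B, it is in category Q): it has a calibration stamp.
By R19 (it has a calibration stamp, it is in state E): it meets spec.
By R18 (it meets spec, it has attribute K): it is in state V.

Yes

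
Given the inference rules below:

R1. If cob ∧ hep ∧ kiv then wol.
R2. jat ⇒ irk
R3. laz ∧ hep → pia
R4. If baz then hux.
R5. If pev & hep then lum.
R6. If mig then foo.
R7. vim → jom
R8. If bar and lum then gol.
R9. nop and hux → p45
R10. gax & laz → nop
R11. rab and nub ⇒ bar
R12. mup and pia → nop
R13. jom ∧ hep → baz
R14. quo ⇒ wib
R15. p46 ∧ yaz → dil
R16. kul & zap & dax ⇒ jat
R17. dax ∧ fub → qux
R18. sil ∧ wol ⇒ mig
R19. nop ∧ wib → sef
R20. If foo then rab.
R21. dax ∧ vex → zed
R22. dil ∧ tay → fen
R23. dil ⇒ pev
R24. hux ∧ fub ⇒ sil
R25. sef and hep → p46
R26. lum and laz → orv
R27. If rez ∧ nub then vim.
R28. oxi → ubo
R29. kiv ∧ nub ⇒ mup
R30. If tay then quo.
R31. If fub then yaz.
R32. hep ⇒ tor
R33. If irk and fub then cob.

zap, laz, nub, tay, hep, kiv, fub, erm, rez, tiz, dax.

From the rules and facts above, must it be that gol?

Forward chaining from the given facts derives: pia, qux, vim, mup, quo, yaz, tor, jom, nop, baz, wib, sef, p46, hux, p45, dil, fen, pev, sil, lum, orv.
The only rule concluding gol is R8, which needs bar; that is never established.

No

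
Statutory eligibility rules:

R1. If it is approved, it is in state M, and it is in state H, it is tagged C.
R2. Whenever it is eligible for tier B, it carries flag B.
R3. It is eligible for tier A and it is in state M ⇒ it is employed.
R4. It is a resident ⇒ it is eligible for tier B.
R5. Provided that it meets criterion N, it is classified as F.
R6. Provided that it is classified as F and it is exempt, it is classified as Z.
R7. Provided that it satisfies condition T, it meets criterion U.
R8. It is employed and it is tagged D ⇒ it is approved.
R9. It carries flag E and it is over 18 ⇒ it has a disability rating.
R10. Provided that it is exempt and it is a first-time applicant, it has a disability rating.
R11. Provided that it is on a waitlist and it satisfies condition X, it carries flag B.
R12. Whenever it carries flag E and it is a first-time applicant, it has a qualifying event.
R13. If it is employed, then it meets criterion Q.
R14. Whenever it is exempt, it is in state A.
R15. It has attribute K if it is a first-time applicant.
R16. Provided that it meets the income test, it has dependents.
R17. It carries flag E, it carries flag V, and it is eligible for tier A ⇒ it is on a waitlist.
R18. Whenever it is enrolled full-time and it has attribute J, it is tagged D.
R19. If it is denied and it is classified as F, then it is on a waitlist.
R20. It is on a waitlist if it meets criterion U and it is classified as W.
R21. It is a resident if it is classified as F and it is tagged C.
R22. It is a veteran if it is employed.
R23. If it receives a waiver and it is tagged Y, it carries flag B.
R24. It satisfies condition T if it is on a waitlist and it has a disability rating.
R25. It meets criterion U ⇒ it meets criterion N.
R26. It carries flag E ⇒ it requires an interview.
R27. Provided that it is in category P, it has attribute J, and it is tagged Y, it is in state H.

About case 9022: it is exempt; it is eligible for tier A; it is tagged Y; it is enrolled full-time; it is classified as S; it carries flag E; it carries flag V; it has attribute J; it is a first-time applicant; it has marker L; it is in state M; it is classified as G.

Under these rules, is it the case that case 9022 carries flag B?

Forward chaining from the given facts derives: is employed, has a disability rating, has a qualifying event, meets criterion Q, is in state A, has attribute K, is on a waitlist, is tagged D, is a veteran, satisfies condition T, requires an interview, meets criterion U, is approved, meets criterion N, is classified as F, is classified as Z.
Rules concluding "it carries flag B": R2 needs "it is eligible for tier B"; R11 needs "it satisfies condition X"; R23 needs "it receives a waiver" — none of these are established.

No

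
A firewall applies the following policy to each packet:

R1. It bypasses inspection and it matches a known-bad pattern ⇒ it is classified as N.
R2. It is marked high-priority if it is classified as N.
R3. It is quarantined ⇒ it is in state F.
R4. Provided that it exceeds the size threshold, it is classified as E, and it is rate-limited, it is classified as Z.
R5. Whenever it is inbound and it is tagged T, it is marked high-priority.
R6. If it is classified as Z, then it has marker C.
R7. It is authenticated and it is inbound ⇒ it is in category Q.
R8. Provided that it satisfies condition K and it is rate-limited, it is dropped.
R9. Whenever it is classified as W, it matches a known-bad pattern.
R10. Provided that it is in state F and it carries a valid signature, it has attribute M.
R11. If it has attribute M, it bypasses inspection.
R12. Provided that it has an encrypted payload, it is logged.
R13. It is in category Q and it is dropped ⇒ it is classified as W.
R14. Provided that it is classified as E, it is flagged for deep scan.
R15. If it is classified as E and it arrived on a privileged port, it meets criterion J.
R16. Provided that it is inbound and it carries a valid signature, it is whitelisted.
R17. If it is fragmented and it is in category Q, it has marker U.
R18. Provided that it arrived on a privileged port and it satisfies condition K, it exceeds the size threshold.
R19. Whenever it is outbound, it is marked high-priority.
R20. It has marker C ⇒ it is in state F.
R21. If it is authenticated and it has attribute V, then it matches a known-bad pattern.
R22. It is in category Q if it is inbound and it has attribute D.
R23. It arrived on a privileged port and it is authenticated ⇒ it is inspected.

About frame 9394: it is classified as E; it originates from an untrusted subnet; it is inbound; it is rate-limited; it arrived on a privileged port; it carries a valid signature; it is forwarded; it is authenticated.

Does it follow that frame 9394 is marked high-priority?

Forward chaining from the given facts derives: is in category Q, is flagged for deep scan, meets criterion J, is whitelisted, is inspected.
Rules concluding "it is marked high-priority": R2 needs "it is classified as N"; R5 needs "it is tagged T"; R19 needs "it is outbound" — none of these are established.

No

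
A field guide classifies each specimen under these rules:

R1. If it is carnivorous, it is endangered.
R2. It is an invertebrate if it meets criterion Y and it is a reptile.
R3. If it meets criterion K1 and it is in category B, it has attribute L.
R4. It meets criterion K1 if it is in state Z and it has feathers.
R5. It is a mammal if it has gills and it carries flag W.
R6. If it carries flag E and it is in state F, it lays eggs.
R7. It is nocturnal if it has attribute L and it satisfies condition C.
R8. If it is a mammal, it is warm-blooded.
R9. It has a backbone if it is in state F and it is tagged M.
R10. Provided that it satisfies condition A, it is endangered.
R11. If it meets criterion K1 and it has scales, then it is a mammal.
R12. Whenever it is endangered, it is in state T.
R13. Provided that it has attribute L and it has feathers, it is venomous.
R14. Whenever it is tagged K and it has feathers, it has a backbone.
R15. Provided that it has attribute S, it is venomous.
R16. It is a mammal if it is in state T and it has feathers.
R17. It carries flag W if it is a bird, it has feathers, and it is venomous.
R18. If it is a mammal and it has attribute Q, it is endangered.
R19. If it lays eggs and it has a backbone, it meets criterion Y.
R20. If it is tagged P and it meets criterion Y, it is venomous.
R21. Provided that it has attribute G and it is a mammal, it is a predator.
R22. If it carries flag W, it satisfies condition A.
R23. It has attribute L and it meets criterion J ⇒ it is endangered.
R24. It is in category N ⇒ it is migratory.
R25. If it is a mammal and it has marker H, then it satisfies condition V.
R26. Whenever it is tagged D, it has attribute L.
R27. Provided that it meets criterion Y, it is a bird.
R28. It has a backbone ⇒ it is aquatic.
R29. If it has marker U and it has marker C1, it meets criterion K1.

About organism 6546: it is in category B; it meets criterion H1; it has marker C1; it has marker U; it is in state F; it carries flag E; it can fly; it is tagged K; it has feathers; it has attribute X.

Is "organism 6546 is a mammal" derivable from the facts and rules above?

By R6 (it carries flag E, it is in state F): it lays eggs.
By R14 (it is tagged K, it has feathers): it has a backbone.
By R19 (it lays eggs, it has a backbone): it meets criterion Y.
By R27 (it meets criterion Y): it is a bird.
By R29 (it has marker U, it has marker C1): it meets criterion K1.
By R3 (it meets criterion K1, it is in category B): it has attribute L.
By R13 (it has attribute L, it has feathers): it is venomous.
By R17 (it is a bird, it has feathers, it is venomous): it carries flag W.
By R22 (it carries flag W): it satisfies condition A.
By R10 (it satisfies condition A): it is endangered.
By R12 (it is endangered): it is in state T.
By R16 (it is in state T, it has feathers): it is a mammal.

Yes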